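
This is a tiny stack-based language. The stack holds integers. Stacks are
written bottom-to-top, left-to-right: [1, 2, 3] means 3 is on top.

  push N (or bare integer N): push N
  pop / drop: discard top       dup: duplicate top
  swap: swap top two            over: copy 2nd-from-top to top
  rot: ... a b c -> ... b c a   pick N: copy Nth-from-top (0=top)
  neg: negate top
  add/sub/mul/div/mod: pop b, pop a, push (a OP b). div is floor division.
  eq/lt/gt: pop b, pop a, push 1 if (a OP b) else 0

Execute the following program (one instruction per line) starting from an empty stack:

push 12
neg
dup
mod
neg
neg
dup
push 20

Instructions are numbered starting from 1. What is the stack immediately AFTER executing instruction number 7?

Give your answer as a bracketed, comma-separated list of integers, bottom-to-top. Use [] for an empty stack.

Step 1 ('push 12'): [12]
Step 2 ('neg'): [-12]
Step 3 ('dup'): [-12, -12]
Step 4 ('mod'): [0]
Step 5 ('neg'): [0]
Step 6 ('neg'): [0]
Step 7 ('dup'): [0, 0]

Answer: [0, 0]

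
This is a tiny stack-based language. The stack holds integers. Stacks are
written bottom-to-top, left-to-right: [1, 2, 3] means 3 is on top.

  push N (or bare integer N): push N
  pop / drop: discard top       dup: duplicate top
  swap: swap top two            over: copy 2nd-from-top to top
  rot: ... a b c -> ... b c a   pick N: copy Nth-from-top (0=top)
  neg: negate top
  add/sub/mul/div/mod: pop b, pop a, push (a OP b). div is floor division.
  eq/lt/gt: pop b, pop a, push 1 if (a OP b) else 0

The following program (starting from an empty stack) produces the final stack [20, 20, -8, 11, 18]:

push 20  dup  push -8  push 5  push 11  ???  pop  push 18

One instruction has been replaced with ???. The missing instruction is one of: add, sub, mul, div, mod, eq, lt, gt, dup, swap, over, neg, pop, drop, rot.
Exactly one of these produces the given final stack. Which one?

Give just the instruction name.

Stack before ???: [20, 20, -8, 5, 11]
Stack after ???:  [20, 20, -8, 11, 5]
The instruction that transforms [20, 20, -8, 5, 11] -> [20, 20, -8, 11, 5] is: swap

Answer: swap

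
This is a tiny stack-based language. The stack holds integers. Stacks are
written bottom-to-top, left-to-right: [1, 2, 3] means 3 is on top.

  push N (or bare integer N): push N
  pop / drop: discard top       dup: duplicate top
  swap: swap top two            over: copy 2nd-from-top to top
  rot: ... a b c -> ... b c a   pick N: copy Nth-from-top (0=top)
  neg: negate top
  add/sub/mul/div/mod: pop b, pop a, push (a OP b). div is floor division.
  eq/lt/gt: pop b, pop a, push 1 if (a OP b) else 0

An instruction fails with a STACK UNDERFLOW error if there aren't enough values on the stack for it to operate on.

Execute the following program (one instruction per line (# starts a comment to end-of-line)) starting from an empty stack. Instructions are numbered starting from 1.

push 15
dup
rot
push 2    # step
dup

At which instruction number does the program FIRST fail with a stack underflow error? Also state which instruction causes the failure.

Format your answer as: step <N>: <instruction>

Step 1 ('push 15'): stack = [15], depth = 1
Step 2 ('dup'): stack = [15, 15], depth = 2
Step 3 ('rot'): needs 3 value(s) but depth is 2 — STACK UNDERFLOW

Answer: step 3: rot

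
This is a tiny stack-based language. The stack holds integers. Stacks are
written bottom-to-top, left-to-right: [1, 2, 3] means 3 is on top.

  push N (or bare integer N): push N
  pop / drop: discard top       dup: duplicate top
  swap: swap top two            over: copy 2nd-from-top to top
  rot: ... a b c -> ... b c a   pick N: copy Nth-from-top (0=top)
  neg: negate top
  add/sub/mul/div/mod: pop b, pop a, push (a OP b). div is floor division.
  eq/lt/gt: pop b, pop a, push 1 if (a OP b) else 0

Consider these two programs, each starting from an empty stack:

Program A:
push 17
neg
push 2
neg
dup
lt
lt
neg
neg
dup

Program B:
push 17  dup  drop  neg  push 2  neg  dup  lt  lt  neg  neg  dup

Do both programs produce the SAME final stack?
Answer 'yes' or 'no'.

Program A trace:
  After 'push 17': [17]
  After 'neg': [-17]
  After 'push 2': [-17, 2]
  After 'neg': [-17, -2]
  After 'dup': [-17, -2, -2]
  After 'lt': [-17, 0]
  After 'lt': [1]
  After 'neg': [-1]
  After 'neg': [1]
  After 'dup': [1, 1]
Program A final stack: [1, 1]

Program B trace:
  After 'push 17': [17]
  After 'dup': [17, 17]
  After 'drop': [17]
  After 'neg': [-17]
  After 'push 2': [-17, 2]
  After 'neg': [-17, -2]
  After 'dup': [-17, -2, -2]
  After 'lt': [-17, 0]
  After 'lt': [1]
  After 'neg': [-1]
  After 'neg': [1]
  After 'dup': [1, 1]
Program B final stack: [1, 1]
Same: yes

Answer: yes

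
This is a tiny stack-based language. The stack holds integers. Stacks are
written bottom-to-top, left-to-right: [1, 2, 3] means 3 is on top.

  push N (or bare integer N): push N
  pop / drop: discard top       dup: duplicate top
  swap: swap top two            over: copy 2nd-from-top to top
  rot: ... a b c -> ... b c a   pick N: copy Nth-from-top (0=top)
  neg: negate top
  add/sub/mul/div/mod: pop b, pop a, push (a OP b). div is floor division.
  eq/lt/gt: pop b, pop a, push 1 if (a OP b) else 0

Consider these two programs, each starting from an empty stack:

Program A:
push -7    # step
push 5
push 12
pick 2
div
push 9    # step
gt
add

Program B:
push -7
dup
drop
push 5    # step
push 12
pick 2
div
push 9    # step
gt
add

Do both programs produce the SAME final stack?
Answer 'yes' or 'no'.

Answer: yes

Derivation:
Program A trace:
  After 'push -7': [-7]
  After 'push 5': [-7, 5]
  After 'push 12': [-7, 5, 12]
  After 'pick 2': [-7, 5, 12, -7]
  After 'div': [-7, 5, -2]
  After 'push 9': [-7, 5, -2, 9]
  After 'gt': [-7, 5, 0]
  After 'add': [-7, 5]
Program A final stack: [-7, 5]

Program B trace:
  After 'push -7': [-7]
  After 'dup': [-7, -7]
  After 'drop': [-7]
  After 'push 5': [-7, 5]
  After 'push 12': [-7, 5, 12]
  After 'pick 2': [-7, 5, 12, -7]
  After 'div': [-7, 5, -2]
  After 'push 9': [-7, 5, -2, 9]
  After 'gt': [-7, 5, 0]
  After 'add': [-7, 5]
Program B final stack: [-7, 5]
Same: yes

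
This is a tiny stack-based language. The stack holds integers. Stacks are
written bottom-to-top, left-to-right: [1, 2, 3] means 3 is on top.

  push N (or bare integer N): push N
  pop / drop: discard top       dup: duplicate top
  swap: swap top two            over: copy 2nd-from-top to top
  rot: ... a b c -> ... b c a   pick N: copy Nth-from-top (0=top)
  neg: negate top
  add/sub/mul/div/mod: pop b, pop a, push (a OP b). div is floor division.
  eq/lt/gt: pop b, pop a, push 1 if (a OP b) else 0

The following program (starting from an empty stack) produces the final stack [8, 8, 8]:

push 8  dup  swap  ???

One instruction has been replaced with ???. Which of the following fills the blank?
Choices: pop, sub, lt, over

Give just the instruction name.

Answer: over

Derivation:
Stack before ???: [8, 8]
Stack after ???:  [8, 8, 8]
Checking each choice:
  pop: produces [8]
  sub: produces [0]
  lt: produces [0]
  over: MATCH


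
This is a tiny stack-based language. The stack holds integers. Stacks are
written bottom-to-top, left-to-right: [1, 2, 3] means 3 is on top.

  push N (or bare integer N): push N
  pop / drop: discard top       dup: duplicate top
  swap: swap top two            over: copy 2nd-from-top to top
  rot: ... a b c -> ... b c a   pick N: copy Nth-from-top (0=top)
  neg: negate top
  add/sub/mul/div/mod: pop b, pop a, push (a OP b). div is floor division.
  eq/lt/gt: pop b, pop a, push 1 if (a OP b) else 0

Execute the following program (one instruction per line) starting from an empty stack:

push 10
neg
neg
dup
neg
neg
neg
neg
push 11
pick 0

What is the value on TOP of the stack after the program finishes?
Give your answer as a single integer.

Answer: 11

Derivation:
After 'push 10': [10]
After 'neg': [-10]
After 'neg': [10]
After 'dup': [10, 10]
After 'neg': [10, -10]
After 'neg': [10, 10]
After 'neg': [10, -10]
After 'neg': [10, 10]
After 'push 11': [10, 10, 11]
After 'pick 0': [10, 10, 11, 11]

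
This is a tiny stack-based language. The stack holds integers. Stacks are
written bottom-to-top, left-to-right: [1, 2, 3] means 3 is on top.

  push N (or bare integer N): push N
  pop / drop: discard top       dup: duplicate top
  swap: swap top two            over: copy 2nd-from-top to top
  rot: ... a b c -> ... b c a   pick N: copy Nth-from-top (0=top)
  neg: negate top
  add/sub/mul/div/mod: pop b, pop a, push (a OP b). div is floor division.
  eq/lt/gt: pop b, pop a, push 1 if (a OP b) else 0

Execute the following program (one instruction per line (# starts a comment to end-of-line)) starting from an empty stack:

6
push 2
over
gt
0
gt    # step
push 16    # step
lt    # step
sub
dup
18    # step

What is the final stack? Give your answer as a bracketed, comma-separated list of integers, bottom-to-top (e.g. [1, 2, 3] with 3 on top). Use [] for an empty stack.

After 'push 6': [6]
After 'push 2': [6, 2]
After 'over': [6, 2, 6]
After 'gt': [6, 0]
After 'push 0': [6, 0, 0]
After 'gt': [6, 0]
After 'push 16': [6, 0, 16]
After 'lt': [6, 1]
After 'sub': [5]
After 'dup': [5, 5]
After 'push 18': [5, 5, 18]

Answer: [5, 5, 18]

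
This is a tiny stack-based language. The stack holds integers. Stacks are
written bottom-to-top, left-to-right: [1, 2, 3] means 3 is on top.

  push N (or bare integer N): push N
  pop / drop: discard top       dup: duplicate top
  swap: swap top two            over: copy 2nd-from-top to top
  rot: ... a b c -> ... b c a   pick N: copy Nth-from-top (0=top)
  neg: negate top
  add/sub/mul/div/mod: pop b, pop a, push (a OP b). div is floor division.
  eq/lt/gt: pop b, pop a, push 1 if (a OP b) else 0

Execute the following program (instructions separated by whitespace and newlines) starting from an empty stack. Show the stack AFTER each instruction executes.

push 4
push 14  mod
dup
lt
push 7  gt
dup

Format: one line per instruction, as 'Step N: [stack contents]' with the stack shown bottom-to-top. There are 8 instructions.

Step 1: [4]
Step 2: [4, 14]
Step 3: [4]
Step 4: [4, 4]
Step 5: [0]
Step 6: [0, 7]
Step 7: [0]
Step 8: [0, 0]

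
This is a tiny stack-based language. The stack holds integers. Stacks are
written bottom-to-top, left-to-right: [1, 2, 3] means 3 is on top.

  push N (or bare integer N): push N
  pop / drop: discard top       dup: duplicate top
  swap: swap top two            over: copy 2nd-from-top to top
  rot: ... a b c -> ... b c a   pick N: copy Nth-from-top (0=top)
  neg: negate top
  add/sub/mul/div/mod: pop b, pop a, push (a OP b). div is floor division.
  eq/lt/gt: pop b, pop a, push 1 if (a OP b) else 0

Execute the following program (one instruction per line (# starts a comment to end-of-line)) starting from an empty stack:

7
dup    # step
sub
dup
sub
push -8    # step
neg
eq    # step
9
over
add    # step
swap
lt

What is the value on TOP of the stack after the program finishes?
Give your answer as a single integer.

After 'push 7': [7]
After 'dup': [7, 7]
After 'sub': [0]
After 'dup': [0, 0]
After 'sub': [0]
After 'push -8': [0, -8]
After 'neg': [0, 8]
After 'eq': [0]
After 'push 9': [0, 9]
After 'over': [0, 9, 0]
After 'add': [0, 9]
After 'swap': [9, 0]
After 'lt': [0]

Answer: 0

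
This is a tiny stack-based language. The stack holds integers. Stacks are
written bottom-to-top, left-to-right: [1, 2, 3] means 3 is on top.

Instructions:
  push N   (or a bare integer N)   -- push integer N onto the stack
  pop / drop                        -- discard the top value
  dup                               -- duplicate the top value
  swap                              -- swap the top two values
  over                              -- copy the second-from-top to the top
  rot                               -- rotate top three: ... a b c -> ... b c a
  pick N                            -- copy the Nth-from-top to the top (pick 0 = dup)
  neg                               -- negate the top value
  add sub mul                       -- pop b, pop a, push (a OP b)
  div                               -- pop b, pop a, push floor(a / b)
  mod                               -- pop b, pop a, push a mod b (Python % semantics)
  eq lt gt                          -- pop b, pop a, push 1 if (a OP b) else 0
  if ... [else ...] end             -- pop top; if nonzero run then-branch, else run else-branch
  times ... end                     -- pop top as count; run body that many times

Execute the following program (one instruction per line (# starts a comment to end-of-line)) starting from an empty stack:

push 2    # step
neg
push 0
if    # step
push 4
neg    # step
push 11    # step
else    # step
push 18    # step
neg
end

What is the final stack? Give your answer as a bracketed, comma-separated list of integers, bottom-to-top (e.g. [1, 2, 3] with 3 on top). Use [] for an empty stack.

Answer: [-2, -18]

Derivation:
After 'push 2': [2]
After 'neg': [-2]
After 'push 0': [-2, 0]
After 'if': [-2]
After 'push 18': [-2, 18]
After 'neg': [-2, -18]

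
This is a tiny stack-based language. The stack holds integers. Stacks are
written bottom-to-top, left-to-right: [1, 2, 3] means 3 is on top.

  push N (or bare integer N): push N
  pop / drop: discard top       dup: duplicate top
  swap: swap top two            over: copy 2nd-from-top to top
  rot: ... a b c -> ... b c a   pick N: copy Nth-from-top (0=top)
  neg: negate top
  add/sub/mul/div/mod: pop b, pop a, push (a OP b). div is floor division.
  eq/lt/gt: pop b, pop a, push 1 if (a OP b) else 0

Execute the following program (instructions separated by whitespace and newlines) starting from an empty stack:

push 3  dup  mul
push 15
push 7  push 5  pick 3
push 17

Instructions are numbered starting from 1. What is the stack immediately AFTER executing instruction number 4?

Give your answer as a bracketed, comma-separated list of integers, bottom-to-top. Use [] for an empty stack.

Step 1 ('push 3'): [3]
Step 2 ('dup'): [3, 3]
Step 3 ('mul'): [9]
Step 4 ('push 15'): [9, 15]

Answer: [9, 15]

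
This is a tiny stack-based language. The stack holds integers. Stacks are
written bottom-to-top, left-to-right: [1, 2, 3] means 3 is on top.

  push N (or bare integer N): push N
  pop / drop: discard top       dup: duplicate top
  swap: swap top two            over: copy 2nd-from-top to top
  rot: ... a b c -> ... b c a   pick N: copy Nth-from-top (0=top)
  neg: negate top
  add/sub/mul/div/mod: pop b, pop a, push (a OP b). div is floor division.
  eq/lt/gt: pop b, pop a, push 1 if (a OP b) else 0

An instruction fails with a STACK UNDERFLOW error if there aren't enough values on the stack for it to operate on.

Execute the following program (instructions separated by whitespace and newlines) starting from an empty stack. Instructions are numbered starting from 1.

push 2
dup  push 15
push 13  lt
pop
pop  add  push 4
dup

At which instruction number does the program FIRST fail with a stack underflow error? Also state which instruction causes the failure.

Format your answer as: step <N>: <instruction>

Answer: step 8: add

Derivation:
Step 1 ('push 2'): stack = [2], depth = 1
Step 2 ('dup'): stack = [2, 2], depth = 2
Step 3 ('push 15'): stack = [2, 2, 15], depth = 3
Step 4 ('push 13'): stack = [2, 2, 15, 13], depth = 4
Step 5 ('lt'): stack = [2, 2, 0], depth = 3
Step 6 ('pop'): stack = [2, 2], depth = 2
Step 7 ('pop'): stack = [2], depth = 1
Step 8 ('add'): needs 2 value(s) but depth is 1 — STACK UNDERFLOW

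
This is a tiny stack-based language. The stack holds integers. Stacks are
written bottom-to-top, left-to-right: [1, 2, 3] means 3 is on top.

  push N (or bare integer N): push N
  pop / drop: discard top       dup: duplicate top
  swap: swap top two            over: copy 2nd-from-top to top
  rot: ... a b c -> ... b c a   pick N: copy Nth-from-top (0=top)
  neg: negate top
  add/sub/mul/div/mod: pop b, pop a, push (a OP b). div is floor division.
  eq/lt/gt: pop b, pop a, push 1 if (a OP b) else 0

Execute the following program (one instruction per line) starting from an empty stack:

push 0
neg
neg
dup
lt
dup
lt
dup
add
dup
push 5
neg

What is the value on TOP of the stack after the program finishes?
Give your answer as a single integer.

After 'push 0': [0]
After 'neg': [0]
After 'neg': [0]
After 'dup': [0, 0]
After 'lt': [0]
After 'dup': [0, 0]
After 'lt': [0]
After 'dup': [0, 0]
After 'add': [0]
After 'dup': [0, 0]
After 'push 5': [0, 0, 5]
After 'neg': [0, 0, -5]

Answer: -5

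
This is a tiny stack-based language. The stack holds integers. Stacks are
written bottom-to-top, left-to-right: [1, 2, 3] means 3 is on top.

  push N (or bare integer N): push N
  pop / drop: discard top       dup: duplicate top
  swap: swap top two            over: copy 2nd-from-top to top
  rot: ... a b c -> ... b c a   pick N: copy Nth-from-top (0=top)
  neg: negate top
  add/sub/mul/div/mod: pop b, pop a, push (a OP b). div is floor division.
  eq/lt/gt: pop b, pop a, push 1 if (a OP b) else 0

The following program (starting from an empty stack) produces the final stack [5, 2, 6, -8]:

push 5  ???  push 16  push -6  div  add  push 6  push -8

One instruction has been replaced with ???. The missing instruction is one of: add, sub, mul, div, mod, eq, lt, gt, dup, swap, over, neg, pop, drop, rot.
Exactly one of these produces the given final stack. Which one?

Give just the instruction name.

Stack before ???: [5]
Stack after ???:  [5, 5]
The instruction that transforms [5] -> [5, 5] is: dup

Answer: dup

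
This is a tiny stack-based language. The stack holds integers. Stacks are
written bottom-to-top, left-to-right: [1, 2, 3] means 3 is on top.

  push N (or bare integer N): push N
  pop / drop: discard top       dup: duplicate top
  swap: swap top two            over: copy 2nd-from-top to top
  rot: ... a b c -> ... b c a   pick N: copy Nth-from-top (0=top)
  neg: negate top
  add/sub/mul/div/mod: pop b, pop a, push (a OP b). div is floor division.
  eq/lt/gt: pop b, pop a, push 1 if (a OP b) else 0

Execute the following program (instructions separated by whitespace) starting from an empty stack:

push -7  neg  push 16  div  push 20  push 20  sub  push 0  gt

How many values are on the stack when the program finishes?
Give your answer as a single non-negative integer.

Answer: 2

Derivation:
After 'push -7': stack = [-7] (depth 1)
After 'neg': stack = [7] (depth 1)
After 'push 16': stack = [7, 16] (depth 2)
After 'div': stack = [0] (depth 1)
After 'push 20': stack = [0, 20] (depth 2)
After 'push 20': stack = [0, 20, 20] (depth 3)
After 'sub': stack = [0, 0] (depth 2)
After 'push 0': stack = [0, 0, 0] (depth 3)
After 'gt': stack = [0, 0] (depth 2)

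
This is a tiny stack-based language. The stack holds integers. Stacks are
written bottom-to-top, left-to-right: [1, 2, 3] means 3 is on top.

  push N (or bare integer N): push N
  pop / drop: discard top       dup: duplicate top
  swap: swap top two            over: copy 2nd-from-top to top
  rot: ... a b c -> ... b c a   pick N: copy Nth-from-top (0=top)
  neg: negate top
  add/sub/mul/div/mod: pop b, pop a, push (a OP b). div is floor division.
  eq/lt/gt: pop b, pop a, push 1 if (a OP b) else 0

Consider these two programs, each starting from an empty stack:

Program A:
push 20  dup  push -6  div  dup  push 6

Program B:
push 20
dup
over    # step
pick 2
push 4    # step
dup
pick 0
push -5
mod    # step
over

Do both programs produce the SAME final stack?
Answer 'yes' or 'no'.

Program A trace:
  After 'push 20': [20]
  After 'dup': [20, 20]
  After 'push -6': [20, 20, -6]
  After 'div': [20, -4]
  After 'dup': [20, -4, -4]
  After 'push 6': [20, -4, -4, 6]
Program A final stack: [20, -4, -4, 6]

Program B trace:
  After 'push 20': [20]
  After 'dup': [20, 20]
  After 'over': [20, 20, 20]
  After 'pick 2': [20, 20, 20, 20]
  After 'push 4': [20, 20, 20, 20, 4]
  After 'dup': [20, 20, 20, 20, 4, 4]
  After 'pick 0': [20, 20, 20, 20, 4, 4, 4]
  After 'push -5': [20, 20, 20, 20, 4, 4, 4, -5]
  After 'mod': [20, 20, 20, 20, 4, 4, -1]
  After 'over': [20, 20, 20, 20, 4, 4, -1, 4]
Program B final stack: [20, 20, 20, 20, 4, 4, -1, 4]
Same: no

Answer: no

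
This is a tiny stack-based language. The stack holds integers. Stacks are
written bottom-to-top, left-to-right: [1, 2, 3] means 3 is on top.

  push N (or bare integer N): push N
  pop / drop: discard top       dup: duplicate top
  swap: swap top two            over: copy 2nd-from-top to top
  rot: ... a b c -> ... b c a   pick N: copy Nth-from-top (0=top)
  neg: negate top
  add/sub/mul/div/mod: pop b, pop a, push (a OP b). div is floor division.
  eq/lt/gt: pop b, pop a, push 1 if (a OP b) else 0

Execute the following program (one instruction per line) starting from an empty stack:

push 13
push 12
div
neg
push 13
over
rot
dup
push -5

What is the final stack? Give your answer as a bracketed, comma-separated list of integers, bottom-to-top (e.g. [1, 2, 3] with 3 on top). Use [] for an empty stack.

After 'push 13': [13]
After 'push 12': [13, 12]
After 'div': [1]
After 'neg': [-1]
After 'push 13': [-1, 13]
After 'over': [-1, 13, -1]
After 'rot': [13, -1, -1]
After 'dup': [13, -1, -1, -1]
After 'push -5': [13, -1, -1, -1, -5]

Answer: [13, -1, -1, -1, -5]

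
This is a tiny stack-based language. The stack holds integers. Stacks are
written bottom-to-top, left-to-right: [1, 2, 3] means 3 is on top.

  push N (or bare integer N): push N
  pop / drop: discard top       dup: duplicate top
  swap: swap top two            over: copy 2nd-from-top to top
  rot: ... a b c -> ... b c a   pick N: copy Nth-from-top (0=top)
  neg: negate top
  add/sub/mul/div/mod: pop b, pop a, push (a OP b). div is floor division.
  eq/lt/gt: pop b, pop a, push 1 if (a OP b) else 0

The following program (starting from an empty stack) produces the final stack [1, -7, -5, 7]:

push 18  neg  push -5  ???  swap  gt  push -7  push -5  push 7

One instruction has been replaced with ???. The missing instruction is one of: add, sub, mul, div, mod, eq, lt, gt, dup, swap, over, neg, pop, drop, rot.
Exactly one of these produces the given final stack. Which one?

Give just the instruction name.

Stack before ???: [-18, -5]
Stack after ???:  [-18, 5]
The instruction that transforms [-18, -5] -> [-18, 5] is: neg

Answer: neg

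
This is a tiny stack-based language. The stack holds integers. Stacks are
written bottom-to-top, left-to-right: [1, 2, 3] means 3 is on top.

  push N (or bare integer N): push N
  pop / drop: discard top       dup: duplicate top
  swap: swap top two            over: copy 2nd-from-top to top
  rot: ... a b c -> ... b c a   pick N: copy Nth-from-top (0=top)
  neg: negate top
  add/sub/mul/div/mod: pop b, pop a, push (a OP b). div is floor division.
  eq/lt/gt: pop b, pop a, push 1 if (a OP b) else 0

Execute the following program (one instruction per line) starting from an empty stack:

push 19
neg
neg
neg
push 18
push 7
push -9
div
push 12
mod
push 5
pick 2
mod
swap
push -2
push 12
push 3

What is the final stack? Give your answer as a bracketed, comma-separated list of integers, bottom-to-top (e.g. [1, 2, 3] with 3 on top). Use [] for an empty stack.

After 'push 19': [19]
After 'neg': [-19]
After 'neg': [19]
After 'neg': [-19]
After 'push 18': [-19, 18]
After 'push 7': [-19, 18, 7]
After 'push -9': [-19, 18, 7, -9]
After 'div': [-19, 18, -1]
After 'push 12': [-19, 18, -1, 12]
After 'mod': [-19, 18, 11]
After 'push 5': [-19, 18, 11, 5]
After 'pick 2': [-19, 18, 11, 5, 18]
After 'mod': [-19, 18, 11, 5]
After 'swap': [-19, 18, 5, 11]
After 'push -2': [-19, 18, 5, 11, -2]
After 'push 12': [-19, 18, 5, 11, -2, 12]
After 'push 3': [-19, 18, 5, 11, -2, 12, 3]

Answer: [-19, 18, 5, 11, -2, 12, 3]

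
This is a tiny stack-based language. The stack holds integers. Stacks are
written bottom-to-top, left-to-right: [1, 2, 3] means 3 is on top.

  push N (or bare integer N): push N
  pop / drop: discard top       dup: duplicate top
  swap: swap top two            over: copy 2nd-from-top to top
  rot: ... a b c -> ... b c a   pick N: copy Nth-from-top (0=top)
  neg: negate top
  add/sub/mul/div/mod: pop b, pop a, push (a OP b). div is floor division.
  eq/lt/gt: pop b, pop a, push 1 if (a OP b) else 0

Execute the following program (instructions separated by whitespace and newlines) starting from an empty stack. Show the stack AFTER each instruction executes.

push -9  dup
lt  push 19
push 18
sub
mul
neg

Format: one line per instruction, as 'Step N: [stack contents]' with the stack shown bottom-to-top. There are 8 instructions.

Step 1: [-9]
Step 2: [-9, -9]
Step 3: [0]
Step 4: [0, 19]
Step 5: [0, 19, 18]
Step 6: [0, 1]
Step 7: [0]
Step 8: [0]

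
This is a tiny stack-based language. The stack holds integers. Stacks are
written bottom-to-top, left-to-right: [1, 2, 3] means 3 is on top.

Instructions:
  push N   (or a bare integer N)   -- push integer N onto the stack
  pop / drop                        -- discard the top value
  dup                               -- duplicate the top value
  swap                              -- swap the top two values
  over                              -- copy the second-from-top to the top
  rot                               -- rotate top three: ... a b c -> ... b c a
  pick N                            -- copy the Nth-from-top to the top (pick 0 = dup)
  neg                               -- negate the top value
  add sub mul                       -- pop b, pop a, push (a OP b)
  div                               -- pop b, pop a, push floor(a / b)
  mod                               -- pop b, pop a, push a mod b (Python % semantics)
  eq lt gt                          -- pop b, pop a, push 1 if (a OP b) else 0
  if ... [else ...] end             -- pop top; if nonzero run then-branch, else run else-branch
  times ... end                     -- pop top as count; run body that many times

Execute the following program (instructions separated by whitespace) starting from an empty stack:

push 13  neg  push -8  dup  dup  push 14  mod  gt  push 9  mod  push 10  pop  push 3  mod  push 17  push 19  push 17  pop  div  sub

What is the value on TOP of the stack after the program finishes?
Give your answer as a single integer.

After 'push 13': [13]
After 'neg': [-13]
After 'push -8': [-13, -8]
After 'dup': [-13, -8, -8]
After 'dup': [-13, -8, -8, -8]
After 'push 14': [-13, -8, -8, -8, 14]
After 'mod': [-13, -8, -8, 6]
After 'gt': [-13, -8, 0]
After 'push 9': [-13, -8, 0, 9]
After 'mod': [-13, -8, 0]
After 'push 10': [-13, -8, 0, 10]
After 'pop': [-13, -8, 0]
After 'push 3': [-13, -8, 0, 3]
After 'mod': [-13, -8, 0]
After 'push 17': [-13, -8, 0, 17]
After 'push 19': [-13, -8, 0, 17, 19]
After 'push 17': [-13, -8, 0, 17, 19, 17]
After 'pop': [-13, -8, 0, 17, 19]
After 'div': [-13, -8, 0, 0]
After 'sub': [-13, -8, 0]

Answer: 0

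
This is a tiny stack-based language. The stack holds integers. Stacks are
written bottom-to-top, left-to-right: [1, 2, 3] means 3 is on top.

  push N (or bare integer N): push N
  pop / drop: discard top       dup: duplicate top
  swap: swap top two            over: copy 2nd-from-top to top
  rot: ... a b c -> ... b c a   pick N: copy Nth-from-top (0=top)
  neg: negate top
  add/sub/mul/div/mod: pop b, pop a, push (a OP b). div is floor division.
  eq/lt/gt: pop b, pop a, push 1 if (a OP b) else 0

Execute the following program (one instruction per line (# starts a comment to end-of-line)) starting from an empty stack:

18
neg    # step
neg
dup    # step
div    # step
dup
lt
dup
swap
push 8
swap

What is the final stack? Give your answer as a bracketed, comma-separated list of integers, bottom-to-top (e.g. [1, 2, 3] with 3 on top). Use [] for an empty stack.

Answer: [0, 8, 0]

Derivation:
After 'push 18': [18]
After 'neg': [-18]
After 'neg': [18]
After 'dup': [18, 18]
After 'div': [1]
After 'dup': [1, 1]
After 'lt': [0]
After 'dup': [0, 0]
After 'swap': [0, 0]
After 'push 8': [0, 0, 8]
After 'swap': [0, 8, 0]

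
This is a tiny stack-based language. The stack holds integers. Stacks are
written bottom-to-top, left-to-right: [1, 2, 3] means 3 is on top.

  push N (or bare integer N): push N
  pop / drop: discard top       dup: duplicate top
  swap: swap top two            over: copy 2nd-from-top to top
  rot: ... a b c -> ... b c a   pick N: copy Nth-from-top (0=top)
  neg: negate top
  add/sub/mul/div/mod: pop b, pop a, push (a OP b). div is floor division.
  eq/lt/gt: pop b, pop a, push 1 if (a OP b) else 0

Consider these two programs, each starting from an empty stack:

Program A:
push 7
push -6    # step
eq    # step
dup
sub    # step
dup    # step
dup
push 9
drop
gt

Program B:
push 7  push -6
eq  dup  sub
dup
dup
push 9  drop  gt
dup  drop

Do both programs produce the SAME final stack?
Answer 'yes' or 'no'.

Answer: yes

Derivation:
Program A trace:
  After 'push 7': [7]
  After 'push -6': [7, -6]
  After 'eq': [0]
  After 'dup': [0, 0]
  After 'sub': [0]
  After 'dup': [0, 0]
  After 'dup': [0, 0, 0]
  After 'push 9': [0, 0, 0, 9]
  After 'drop': [0, 0, 0]
  After 'gt': [0, 0]
Program A final stack: [0, 0]

Program B trace:
  After 'push 7': [7]
  After 'push -6': [7, -6]
  After 'eq': [0]
  After 'dup': [0, 0]
  After 'sub': [0]
  After 'dup': [0, 0]
  After 'dup': [0, 0, 0]
  After 'push 9': [0, 0, 0, 9]
  After 'drop': [0, 0, 0]
  After 'gt': [0, 0]
  After 'dup': [0, 0, 0]
  After 'drop': [0, 0]
Program B final stack: [0, 0]
Same: yes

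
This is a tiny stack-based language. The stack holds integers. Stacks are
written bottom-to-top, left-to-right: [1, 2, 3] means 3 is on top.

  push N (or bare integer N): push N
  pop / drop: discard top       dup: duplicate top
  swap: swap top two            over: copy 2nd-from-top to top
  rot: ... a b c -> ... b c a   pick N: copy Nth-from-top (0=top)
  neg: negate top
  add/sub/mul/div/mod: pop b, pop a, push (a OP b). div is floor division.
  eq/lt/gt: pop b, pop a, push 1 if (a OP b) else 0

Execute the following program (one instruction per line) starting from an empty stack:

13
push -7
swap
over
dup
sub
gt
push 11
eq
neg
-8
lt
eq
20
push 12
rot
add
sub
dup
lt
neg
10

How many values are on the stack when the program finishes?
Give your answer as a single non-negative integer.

After 'push 13': stack = [13] (depth 1)
After 'push -7': stack = [13, -7] (depth 2)
After 'swap': stack = [-7, 13] (depth 2)
After 'over': stack = [-7, 13, -7] (depth 3)
After 'dup': stack = [-7, 13, -7, -7] (depth 4)
After 'sub': stack = [-7, 13, 0] (depth 3)
After 'gt': stack = [-7, 1] (depth 2)
After 'push 11': stack = [-7, 1, 11] (depth 3)
After 'eq': stack = [-7, 0] (depth 2)
After 'neg': stack = [-7, 0] (depth 2)
  ...
After 'eq': stack = [0] (depth 1)
After 'push 20': stack = [0, 20] (depth 2)
After 'push 12': stack = [0, 20, 12] (depth 3)
After 'rot': stack = [20, 12, 0] (depth 3)
After 'add': stack = [20, 12] (depth 2)
After 'sub': stack = [8] (depth 1)
After 'dup': stack = [8, 8] (depth 2)
After 'lt': stack = [0] (depth 1)
After 'neg': stack = [0] (depth 1)
After 'push 10': stack = [0, 10] (depth 2)

Answer: 2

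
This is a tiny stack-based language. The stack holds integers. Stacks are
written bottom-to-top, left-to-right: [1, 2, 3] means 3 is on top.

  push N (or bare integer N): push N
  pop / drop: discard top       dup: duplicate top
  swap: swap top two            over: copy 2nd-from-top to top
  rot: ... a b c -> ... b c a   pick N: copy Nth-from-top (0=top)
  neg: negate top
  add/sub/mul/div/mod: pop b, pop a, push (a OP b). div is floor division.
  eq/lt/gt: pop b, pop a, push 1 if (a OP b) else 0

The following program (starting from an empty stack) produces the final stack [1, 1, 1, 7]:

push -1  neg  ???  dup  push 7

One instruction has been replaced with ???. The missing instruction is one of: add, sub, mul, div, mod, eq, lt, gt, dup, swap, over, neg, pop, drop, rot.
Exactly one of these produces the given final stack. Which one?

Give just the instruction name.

Answer: dup

Derivation:
Stack before ???: [1]
Stack after ???:  [1, 1]
The instruction that transforms [1] -> [1, 1] is: dup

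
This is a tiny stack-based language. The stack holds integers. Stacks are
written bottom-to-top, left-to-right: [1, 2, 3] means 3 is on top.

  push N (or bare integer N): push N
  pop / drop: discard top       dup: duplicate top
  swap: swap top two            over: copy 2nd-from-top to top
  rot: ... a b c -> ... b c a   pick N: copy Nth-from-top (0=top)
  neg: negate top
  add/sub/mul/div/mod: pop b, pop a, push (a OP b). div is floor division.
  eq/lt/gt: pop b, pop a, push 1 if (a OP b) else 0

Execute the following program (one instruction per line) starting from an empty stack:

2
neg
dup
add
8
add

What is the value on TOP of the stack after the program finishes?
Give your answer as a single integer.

Answer: 4

Derivation:
After 'push 2': [2]
After 'neg': [-2]
After 'dup': [-2, -2]
After 'add': [-4]
After 'push 8': [-4, 8]
After 'add': [4]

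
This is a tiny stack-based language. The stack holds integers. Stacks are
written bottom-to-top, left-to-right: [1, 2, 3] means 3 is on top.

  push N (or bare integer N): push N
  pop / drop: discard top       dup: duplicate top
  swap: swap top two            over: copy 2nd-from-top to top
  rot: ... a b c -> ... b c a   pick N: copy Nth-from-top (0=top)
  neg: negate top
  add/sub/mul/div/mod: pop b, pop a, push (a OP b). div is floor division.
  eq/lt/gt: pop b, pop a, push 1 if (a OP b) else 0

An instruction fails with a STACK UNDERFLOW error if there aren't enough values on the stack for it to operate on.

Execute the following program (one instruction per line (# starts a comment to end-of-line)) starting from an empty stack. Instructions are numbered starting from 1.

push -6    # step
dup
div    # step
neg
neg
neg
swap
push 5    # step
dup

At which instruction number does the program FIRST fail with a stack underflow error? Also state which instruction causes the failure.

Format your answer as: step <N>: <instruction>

Step 1 ('push -6'): stack = [-6], depth = 1
Step 2 ('dup'): stack = [-6, -6], depth = 2
Step 3 ('div'): stack = [1], depth = 1
Step 4 ('neg'): stack = [-1], depth = 1
Step 5 ('neg'): stack = [1], depth = 1
Step 6 ('neg'): stack = [-1], depth = 1
Step 7 ('swap'): needs 2 value(s) but depth is 1 — STACK UNDERFLOW

Answer: step 7: swap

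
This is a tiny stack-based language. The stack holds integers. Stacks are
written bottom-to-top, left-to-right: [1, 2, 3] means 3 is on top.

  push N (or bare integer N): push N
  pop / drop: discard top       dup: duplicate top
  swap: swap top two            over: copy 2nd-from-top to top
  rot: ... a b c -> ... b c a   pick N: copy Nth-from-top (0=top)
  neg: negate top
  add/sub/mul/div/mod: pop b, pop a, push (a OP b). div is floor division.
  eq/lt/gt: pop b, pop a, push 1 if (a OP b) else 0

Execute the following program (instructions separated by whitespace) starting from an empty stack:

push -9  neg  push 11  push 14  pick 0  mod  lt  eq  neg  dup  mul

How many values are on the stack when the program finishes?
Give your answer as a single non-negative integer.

Answer: 1

Derivation:
After 'push -9': stack = [-9] (depth 1)
After 'neg': stack = [9] (depth 1)
After 'push 11': stack = [9, 11] (depth 2)
After 'push 14': stack = [9, 11, 14] (depth 3)
After 'pick 0': stack = [9, 11, 14, 14] (depth 4)
After 'mod': stack = [9, 11, 0] (depth 3)
After 'lt': stack = [9, 0] (depth 2)
After 'eq': stack = [0] (depth 1)
After 'neg': stack = [0] (depth 1)
After 'dup': stack = [0, 0] (depth 2)
After 'mul': stack = [0] (depth 1)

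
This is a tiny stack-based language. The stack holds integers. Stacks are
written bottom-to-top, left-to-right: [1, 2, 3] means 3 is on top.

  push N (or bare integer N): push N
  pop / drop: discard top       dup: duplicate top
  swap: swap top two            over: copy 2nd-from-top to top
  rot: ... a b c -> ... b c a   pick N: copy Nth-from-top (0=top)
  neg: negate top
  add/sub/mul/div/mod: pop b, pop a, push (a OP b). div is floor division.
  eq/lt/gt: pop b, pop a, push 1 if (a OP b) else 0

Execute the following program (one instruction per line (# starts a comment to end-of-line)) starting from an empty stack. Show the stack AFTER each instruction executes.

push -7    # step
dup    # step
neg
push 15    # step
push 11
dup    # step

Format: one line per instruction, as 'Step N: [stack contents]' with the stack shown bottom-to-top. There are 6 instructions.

Step 1: [-7]
Step 2: [-7, -7]
Step 3: [-7, 7]
Step 4: [-7, 7, 15]
Step 5: [-7, 7, 15, 11]
Step 6: [-7, 7, 15, 11, 11]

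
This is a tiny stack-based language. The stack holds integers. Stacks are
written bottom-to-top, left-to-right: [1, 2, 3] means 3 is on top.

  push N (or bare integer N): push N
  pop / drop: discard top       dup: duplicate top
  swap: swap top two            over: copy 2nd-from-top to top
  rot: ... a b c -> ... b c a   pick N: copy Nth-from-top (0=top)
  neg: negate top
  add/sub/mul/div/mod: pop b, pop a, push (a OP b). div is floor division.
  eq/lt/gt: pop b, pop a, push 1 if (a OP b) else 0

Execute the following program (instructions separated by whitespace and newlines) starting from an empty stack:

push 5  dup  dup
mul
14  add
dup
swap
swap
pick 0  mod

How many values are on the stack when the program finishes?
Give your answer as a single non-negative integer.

After 'push 5': stack = [5] (depth 1)
After 'dup': stack = [5, 5] (depth 2)
After 'dup': stack = [5, 5, 5] (depth 3)
After 'mul': stack = [5, 25] (depth 2)
After 'push 14': stack = [5, 25, 14] (depth 3)
After 'add': stack = [5, 39] (depth 2)
After 'dup': stack = [5, 39, 39] (depth 3)
After 'swap': stack = [5, 39, 39] (depth 3)
After 'swap': stack = [5, 39, 39] (depth 3)
After 'pick 0': stack = [5, 39, 39, 39] (depth 4)
After 'mod': stack = [5, 39, 0] (depth 3)

Answer: 3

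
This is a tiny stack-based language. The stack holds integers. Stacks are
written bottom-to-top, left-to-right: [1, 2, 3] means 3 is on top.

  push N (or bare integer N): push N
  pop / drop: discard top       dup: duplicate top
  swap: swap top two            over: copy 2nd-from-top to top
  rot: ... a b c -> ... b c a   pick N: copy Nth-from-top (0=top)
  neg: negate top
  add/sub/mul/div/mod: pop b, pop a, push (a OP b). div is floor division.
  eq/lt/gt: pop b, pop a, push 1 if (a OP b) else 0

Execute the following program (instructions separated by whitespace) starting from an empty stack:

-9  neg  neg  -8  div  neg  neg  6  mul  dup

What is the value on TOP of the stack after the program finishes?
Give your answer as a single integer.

Answer: 6

Derivation:
After 'push -9': [-9]
After 'neg': [9]
After 'neg': [-9]
After 'push -8': [-9, -8]
After 'div': [1]
After 'neg': [-1]
After 'neg': [1]
After 'push 6': [1, 6]
After 'mul': [6]
After 'dup': [6, 6]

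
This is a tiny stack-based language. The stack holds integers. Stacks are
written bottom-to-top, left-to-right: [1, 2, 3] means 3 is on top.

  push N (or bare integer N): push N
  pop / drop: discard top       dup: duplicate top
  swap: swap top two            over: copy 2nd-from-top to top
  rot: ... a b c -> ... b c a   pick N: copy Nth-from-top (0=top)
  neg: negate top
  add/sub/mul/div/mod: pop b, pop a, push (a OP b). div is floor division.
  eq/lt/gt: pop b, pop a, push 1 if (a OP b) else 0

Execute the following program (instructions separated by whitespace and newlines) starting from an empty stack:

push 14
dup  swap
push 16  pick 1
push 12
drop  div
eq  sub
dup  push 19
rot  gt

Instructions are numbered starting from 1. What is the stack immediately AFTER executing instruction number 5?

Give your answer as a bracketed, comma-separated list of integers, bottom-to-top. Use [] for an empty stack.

Answer: [14, 14, 16, 14]

Derivation:
Step 1 ('push 14'): [14]
Step 2 ('dup'): [14, 14]
Step 3 ('swap'): [14, 14]
Step 4 ('push 16'): [14, 14, 16]
Step 5 ('pick 1'): [14, 14, 16, 14]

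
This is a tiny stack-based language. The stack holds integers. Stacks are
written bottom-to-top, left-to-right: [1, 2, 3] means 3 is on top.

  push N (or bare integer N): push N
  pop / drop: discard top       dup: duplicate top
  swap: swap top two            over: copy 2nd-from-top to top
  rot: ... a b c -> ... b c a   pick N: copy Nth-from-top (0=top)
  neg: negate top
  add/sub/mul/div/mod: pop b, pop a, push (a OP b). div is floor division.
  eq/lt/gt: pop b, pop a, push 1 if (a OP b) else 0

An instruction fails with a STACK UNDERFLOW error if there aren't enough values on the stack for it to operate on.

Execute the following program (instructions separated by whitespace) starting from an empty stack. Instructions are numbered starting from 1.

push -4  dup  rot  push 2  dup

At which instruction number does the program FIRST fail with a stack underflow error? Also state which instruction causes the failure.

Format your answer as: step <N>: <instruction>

Step 1 ('push -4'): stack = [-4], depth = 1
Step 2 ('dup'): stack = [-4, -4], depth = 2
Step 3 ('rot'): needs 3 value(s) but depth is 2 — STACK UNDERFLOW

Answer: step 3: rot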